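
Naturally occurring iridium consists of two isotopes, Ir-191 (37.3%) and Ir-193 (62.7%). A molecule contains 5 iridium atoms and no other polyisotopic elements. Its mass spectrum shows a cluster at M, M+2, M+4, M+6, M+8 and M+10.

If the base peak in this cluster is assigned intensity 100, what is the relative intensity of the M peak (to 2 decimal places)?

Term probabilities: M 0.0072, M+2 0.0607, M+4 0.2040, M+6 0.3429, M+8 0.2882, M+10 0.0969. Base peak = M+6.
P(M+6) = C(5,3) × 0.373^2 × 0.627^3 = 10 × 0.139129 × 0.24649188 = 0.342942 (base)
P(M) = C(5,0) × 0.373^5 × 0.627^0 = 1 × 0.00722012 × 1.0000 = 0.007220
Relative intensity = 0.007220 / 0.342942 × 100 = 2.11

2.11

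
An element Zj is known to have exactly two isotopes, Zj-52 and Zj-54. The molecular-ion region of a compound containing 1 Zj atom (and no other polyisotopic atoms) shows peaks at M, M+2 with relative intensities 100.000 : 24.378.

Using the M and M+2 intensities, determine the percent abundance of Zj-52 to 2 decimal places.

80.40%

If p is the fraction of Zj that is Zj-52, then I(M+2)/I(M) = [C(1,1)·p^0·(1−p)] / p^1 = 1·(1−p)/p = 24.378/100.000 = 0.2438
(1−p)/p = 0.2438/1 = 0.2438  ⇒  p = 1/(1 + 0.2438) = 0.8040
Zj-52: 80.40%, Zj-54: 19.60%.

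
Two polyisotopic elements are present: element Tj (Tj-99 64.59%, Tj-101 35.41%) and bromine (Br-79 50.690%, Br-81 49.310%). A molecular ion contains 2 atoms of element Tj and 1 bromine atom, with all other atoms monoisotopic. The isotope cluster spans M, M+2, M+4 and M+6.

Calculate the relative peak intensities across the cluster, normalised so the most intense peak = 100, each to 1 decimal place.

Element Tj pattern (n=2): 0.41718681 : 0.45742638 : 0.12538681
Bromine pattern (n=1): 0.5069 : 0.4931
Convolve the two distributions (both contribute in 2-u steps):
  M: 0.41718681×0.5069 = 0.211472
  M+2: 0.41718681×0.4931 + 0.45742638×0.5069 = 0.437584
  M+4: 0.45742638×0.4931 + 0.12538681×0.5069 = 0.289116
  M+6: 0.12538681×0.4931 = 0.061828
Scale to base peak (0.437584) = 100: 48.3 : 100.0 : 66.1 : 14.1

48.3 : 100.0 : 66.1 : 14.1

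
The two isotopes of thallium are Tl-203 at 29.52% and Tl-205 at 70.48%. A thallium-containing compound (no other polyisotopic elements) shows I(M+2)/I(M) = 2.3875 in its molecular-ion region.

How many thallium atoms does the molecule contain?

The M+2/M ratio from n Tl atoms is n · q/p = n · 0.7048/0.2952.
n = 2.3875 × 0.2952/0.7048 = 1.00 ≈ 1

1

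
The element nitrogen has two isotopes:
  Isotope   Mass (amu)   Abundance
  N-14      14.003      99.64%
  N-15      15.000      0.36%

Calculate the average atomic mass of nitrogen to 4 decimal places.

14.0066 amu

Average mass = Σ (abundance × isotope mass) = 0.9964 × 14.003 + 0.0036 × 15.000
= 13.95259 + 0.05400 = 14.00659 amu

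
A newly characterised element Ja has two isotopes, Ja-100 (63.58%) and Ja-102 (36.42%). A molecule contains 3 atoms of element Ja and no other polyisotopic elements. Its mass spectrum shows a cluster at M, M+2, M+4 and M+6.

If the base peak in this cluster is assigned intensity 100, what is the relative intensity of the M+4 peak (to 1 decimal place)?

(0.6358 + 0.3642)^3 gives M 0.2570, M+2 0.4417, M+4 0.2530, M+6 0.0483; the largest is M+2.
P(M+2) = C(3,1) × 0.6358^2 × 0.3642^1 = 3 × 0.40424164 × 0.3642 = 0.441674 (base)
P(M+4) = C(3,2) × 0.6358^1 × 0.3642^2 = 3 × 0.6358 × 0.13264164 = 0.253001
Relative intensity = 0.253001 / 0.441674 × 100 = 57.3

57.3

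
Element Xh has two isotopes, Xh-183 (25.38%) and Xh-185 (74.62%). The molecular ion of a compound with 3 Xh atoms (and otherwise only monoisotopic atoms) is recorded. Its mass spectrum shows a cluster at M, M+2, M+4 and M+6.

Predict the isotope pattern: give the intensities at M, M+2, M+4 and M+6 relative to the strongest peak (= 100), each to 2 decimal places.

Expanding (0.2538 + 0.7462)^3:
P(M) = 0.2538^3 = 0.016348
P(M+2) = 3 × 0.2538^2 × 0.7462^1 = 0.144198
P(M+4) = 3 × 0.2538^1 × 0.7462^2 = 0.423959
P(M+6) = 0.7462^3 = 0.415495
The M+4 peak is largest (0.423959); scaling to 100 gives 3.86 : 34.01 : 100.00 : 98.00.

3.86 : 34.01 : 100.00 : 98.00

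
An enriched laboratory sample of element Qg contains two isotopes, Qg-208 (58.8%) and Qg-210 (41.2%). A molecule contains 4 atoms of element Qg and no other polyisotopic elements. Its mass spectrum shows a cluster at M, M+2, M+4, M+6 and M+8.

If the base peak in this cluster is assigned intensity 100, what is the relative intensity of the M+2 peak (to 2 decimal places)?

95.15

(0.588 + 0.412)^4 gives M 0.1195, M+2 0.3350, M+4 0.3521, M+6 0.1645, M+8 0.0288; the largest is M+4.
P(M+4) = C(4,2) × 0.588^2 × 0.412^2 = 6 × 0.345744 × 0.169744 = 0.352128 (base)
P(M+2) = C(4,1) × 0.588^3 × 0.412^1 = 4 × 0.20329747 × 0.4120 = 0.335034
Relative intensity = 0.335034 / 0.352128 × 100 = 95.15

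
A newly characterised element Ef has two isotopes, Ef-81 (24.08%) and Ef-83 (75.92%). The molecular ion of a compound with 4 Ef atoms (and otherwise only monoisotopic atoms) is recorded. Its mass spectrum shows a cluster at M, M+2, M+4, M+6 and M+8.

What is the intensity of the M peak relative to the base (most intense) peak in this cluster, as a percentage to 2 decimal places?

0.80%

(0.2408 + 0.7592)^4 gives M 0.0034, M+2 0.0424, M+4 0.2005, M+6 0.4215, M+8 0.3322; the largest is M+6.
P(M+6) = C(4,3) × 0.2408^1 × 0.7592^3 = 4 × 0.2408 × 0.43759122 = 0.421488 (base)
P(M) = C(4,0) × 0.2408^4 × 0.7592^0 = 1 × 0.00336222 × 1.0000 = 0.003362
Relative intensity = 0.003362 / 0.421488 × 100 = 0.80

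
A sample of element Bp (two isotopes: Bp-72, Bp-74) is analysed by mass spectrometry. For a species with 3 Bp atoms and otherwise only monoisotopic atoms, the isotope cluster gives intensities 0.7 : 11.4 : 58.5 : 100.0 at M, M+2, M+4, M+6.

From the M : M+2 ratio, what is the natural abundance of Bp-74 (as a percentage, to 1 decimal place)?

84.4%

Let p = fractional abundance of Bp-72. I(M+2)/I(M) = [C(3,1)·p^2·(1−p)] / p^3 = 3·(1−p)/p = 11.4/0.7 = 16.2857
(1−p)/p = 16.2857/3 = 5.4286  ⇒  p = 1/(1 + 5.4286) = 0.1556
Bp-72: 15.6%, Bp-74: 84.4%.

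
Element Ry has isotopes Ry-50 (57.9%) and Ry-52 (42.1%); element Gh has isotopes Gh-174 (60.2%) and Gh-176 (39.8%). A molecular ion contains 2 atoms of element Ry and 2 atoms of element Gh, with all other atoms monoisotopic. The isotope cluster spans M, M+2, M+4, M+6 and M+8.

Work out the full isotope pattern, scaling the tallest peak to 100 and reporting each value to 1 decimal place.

34.6 : 96.1 : 100.0 : 46.2 : 8.0

Element Ry pattern (n=2): 0.335241 : 0.487518 : 0.177241
Element Gh pattern (n=2): 0.362404 : 0.479192 : 0.158404
Convolve the two distributions (both contribute in 2-u steps):
  M: 0.335241×0.362404 = 0.121493
  M+2: 0.335241×0.479192 + 0.487518×0.362404 = 0.337323
  M+4: 0.335241×0.158404 + 0.487518×0.479192 + 0.177241×0.362404 = 0.350951
  M+6: 0.487518×0.158404 + 0.177241×0.479192 = 0.162157
  M+8: 0.177241×0.158404 = 0.028076
Scale to base peak (0.350951) = 100: 34.6 : 96.1 : 100.0 : 46.2 : 8.0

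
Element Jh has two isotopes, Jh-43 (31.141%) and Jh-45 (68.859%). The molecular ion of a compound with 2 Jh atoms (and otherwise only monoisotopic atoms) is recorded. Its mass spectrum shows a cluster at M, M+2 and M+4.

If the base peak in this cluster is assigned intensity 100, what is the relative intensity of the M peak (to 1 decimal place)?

Term probabilities: M 0.0970, M+2 0.4289, M+4 0.4742. Base peak = M+4.
P(M+4) = C(2,2) × 0.31141^0 × 0.68859^2 = 1 × 1.0000 × 0.47415619 = 0.474156 (base)
P(M) = C(2,0) × 0.31141^2 × 0.68859^0 = 1 × 0.09697619 × 1.0000 = 0.096976
Relative intensity = 0.096976 / 0.474156 × 100 = 20.5

20.5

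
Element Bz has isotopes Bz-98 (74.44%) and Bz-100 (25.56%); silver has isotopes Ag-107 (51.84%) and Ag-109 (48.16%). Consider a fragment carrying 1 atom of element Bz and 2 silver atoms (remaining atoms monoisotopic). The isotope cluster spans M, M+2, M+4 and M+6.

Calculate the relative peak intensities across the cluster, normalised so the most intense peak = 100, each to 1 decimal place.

Element Bz pattern (n=1): 0.7444 : 0.2556
Silver pattern (n=2): 0.26873856 : 0.49932288 : 0.23193856
Convolve the two distributions (both contribute in 2-u steps):
  M: 0.7444×0.26873856 = 0.200049
  M+2: 0.7444×0.49932288 + 0.2556×0.26873856 = 0.440386
  M+4: 0.7444×0.23193856 + 0.2556×0.49932288 = 0.300282
  M+6: 0.2556×0.23193856 = 0.059283
Scale to base peak (0.440386) = 100: 45.4 : 100.0 : 68.2 : 13.5

45.4 : 100.0 : 68.2 : 13.5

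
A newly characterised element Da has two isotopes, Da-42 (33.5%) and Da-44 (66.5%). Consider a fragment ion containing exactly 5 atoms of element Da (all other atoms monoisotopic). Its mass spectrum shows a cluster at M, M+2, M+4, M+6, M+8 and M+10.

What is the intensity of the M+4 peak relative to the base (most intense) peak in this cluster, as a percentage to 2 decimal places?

50.38%

Binomial terms of (0.335 + 0.665)^5: M 0.0042, M+2 0.0419, M+4 0.1663, M+6 0.3300, M+8 0.3276, M+10 0.1300 → M+6 is the base peak.
P(M+6) = C(5,3) × 0.335^2 × 0.665^3 = 10 × 0.112225 × 0.29407963 = 0.330031 (base)
P(M+4) = C(5,2) × 0.335^3 × 0.665^2 = 10 × 0.03759538 × 0.442225 = 0.166256
Relative intensity = 0.166256 / 0.330031 × 100 = 50.38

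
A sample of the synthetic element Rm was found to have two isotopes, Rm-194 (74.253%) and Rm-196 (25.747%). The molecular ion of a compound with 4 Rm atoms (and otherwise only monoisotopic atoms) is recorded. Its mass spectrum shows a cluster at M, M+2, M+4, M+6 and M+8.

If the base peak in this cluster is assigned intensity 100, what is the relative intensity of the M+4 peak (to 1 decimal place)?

52.0

Term probabilities: M 0.3040, M+2 0.4216, M+4 0.2193, M+6 0.0507, M+8 0.0044. Base peak = M+2.
P(M+2) = C(4,1) × 0.74253^3 × 0.25747^1 = 4 × 0.40939451 × 0.25747 = 0.421627 (base)
P(M+4) = C(4,2) × 0.74253^2 × 0.25747^2 = 6 × 0.5513508 × 0.0662908 = 0.219297
Relative intensity = 0.219297 / 0.421627 × 100 = 52.0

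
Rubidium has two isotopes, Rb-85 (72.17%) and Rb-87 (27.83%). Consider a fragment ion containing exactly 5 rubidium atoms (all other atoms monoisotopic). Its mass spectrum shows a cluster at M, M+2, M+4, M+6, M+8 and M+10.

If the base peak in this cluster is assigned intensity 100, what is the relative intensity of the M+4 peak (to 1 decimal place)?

Binomial terms of (0.7217 + 0.2783)^5: M 0.1958, M+2 0.3775, M+4 0.2911, M+6 0.1123, M+8 0.0216, M+10 0.0017 → M+2 is the base peak.
P(M+2) = C(5,1) × 0.7217^4 × 0.2783^1 = 5 × 0.27128565 × 0.2783 = 0.377494 (base)
P(M+4) = C(5,2) × 0.7217^3 × 0.2783^2 = 10 × 0.37589809 × 0.07745089 = 0.291136
Relative intensity = 0.291136 / 0.377494 × 100 = 77.1

77.1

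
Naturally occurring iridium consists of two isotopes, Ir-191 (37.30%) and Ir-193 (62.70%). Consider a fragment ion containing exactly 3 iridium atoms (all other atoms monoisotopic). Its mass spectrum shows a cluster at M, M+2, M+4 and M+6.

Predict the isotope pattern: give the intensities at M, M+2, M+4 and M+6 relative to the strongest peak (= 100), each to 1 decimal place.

Each Ir atom is independently Ir-191 (p = 0.3730) or Ir-193 (q = 0.6270); the cluster is the binomial expansion (p + q)^3.
P(M) = 0.3730^3 = 0.051895
P(M+2) = 3 × 0.3730^2 × 0.6270^1 = 0.261702
P(M+4) = 3 × 0.3730^1 × 0.6270^2 = 0.439911
P(M+6) = 0.6270^3 = 0.246492
The M+4 peak is largest (0.439911); scaling to 100 gives 11.8 : 59.5 : 100.0 : 56.0.

11.8 : 59.5 : 100.0 : 56.0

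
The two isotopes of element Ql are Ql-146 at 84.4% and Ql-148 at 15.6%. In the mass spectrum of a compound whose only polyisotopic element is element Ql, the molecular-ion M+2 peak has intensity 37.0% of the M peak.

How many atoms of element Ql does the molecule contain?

2

With n Ql atoms, P(M+2)/P(M) = C(n,1)·p^(n−1)q / p^n = n·q/p = n · 0.156/0.844.
n = 0.370 × 0.844/0.156 = 2.00 ≈ 2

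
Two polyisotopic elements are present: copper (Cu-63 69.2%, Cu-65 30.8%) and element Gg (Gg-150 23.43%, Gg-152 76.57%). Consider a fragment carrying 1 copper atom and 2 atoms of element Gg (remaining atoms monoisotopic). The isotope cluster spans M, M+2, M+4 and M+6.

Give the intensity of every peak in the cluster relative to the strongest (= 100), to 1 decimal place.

Copper pattern (n=1): 0.6920 : 0.3080
Element Gg pattern (n=2): 0.05489649 : 0.35880702 : 0.58629649
Convolve the two distributions (both contribute in 2-u steps):
  M: 0.6920×0.05489649 = 0.037988
  M+2: 0.6920×0.35880702 + 0.3080×0.05489649 = 0.265203
  M+4: 0.6920×0.58629649 + 0.3080×0.35880702 = 0.516230
  M+6: 0.3080×0.58629649 = 0.180579
Scale to base peak (0.516230) = 100: 7.4 : 51.4 : 100.0 : 35.0

7.4 : 51.4 : 100.0 : 35.0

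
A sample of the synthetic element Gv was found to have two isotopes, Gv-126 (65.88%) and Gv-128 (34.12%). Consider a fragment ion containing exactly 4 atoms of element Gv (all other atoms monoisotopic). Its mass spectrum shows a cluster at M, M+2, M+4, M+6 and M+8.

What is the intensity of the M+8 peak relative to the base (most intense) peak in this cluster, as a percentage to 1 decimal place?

3.5%

Term probabilities: M 0.1884, M+2 0.3902, M+4 0.3032, M+6 0.1047, M+8 0.0136. Base peak = M+2.
P(M+2) = C(4,1) × 0.6588^3 × 0.3412^1 = 4 × 0.28593069 × 0.3412 = 0.390238 (base)
P(M+8) = C(4,4) × 0.6588^0 × 0.3412^4 = 1 × 1.0000 × 0.01355302 = 0.013553
Relative intensity = 0.013553 / 0.390238 × 100 = 3.5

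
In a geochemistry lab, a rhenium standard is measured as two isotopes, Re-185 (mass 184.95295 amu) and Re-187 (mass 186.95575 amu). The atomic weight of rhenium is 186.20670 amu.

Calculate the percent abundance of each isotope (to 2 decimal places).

Re-185: 37.40%, Re-187: 62.60%

Let x be the fractional abundance of Re-185; then Re-187 has abundance 1 − x.
184.95295·x + 186.95575·(1 − x) = 186.20670
(184.95295 − 186.95575)·x = 186.20670 − 186.95575
x = -0.74905 / -2.00280 = 0.37400 → 37.40% Re-185, 62.60% Re-187.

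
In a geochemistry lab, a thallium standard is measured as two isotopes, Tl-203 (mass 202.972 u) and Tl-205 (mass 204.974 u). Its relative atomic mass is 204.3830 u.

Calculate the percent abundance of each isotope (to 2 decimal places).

Let x be the fractional abundance of Tl-203; then Tl-205 has abundance 1 − x.
202.972·x + 204.974·(1 − x) = 204.3830
(202.972 − 204.974)·x = 204.3830 − 204.974
x = -0.5910 / -2.002 = 0.29520 → 29.52% Tl-203, 70.48% Tl-205.

Tl-203: 29.52%, Tl-205: 70.48%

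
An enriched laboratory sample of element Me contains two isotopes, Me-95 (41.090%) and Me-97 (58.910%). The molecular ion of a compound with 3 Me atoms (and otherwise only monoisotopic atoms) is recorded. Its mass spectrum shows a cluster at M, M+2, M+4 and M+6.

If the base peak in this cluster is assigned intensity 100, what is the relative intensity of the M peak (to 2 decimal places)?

(0.41090 + 0.58910)^3 gives M 0.0694, M+2 0.2984, M+4 0.4278, M+6 0.2044; the largest is M+4.
P(M+4) = C(3,2) × 0.41090^1 × 0.58910^2 = 3 × 0.4109 × 0.34703881 = 0.427795 (base)
P(M) = C(3,0) × 0.41090^3 × 0.58910^0 = 1 × 0.06937587 × 1.0000 = 0.069376
Relative intensity = 0.069376 / 0.427795 × 100 = 16.22

16.22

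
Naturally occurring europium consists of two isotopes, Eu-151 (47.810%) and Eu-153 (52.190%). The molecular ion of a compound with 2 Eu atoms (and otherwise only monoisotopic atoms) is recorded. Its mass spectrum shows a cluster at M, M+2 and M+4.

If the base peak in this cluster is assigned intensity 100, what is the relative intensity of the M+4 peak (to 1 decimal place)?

Term probabilities: M 0.2286, M+2 0.4990, M+4 0.2724. Base peak = M+2.
P(M+2) = C(2,1) × 0.47810^1 × 0.52190^1 = 2 × 0.4781 × 0.5219 = 0.499041 (base)
P(M+4) = C(2,2) × 0.47810^0 × 0.52190^2 = 1 × 1.0000 × 0.27237961 = 0.272380
Relative intensity = 0.272380 / 0.499041 × 100 = 54.6

54.6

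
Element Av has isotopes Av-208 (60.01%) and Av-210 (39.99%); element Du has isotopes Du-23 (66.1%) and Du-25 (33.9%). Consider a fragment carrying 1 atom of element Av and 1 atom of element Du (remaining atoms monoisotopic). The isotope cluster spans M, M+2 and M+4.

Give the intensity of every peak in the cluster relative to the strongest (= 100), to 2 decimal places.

84.80 : 100.00 : 28.98

Element Av pattern (n=1): 0.6001 : 0.3999
Element Du pattern (n=1): 0.6610 : 0.3390
Convolve the two distributions (both contribute in 2-u steps):
  M: 0.6001×0.6610 = 0.396666
  M+2: 0.6001×0.3390 + 0.3999×0.6610 = 0.467768
  M+4: 0.3999×0.3390 = 0.135566
Scale to base peak (0.467768) = 100: 84.80 : 100.00 : 28.98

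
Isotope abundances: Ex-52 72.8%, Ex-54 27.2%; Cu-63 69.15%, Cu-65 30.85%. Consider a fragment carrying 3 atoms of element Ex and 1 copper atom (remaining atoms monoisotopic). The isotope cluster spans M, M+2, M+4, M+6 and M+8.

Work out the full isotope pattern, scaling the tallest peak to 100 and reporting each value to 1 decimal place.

Element Ex pattern (n=3): 0.38582835 : 0.43246694 : 0.16158106 : 0.02012365
Copper pattern (n=1): 0.6915 : 0.3085
Convolve the two distributions (both contribute in 2-u steps):
  M: 0.38582835×0.6915 = 0.266800
  M+2: 0.38582835×0.3085 + 0.43246694×0.6915 = 0.418079
  M+4: 0.43246694×0.3085 + 0.16158106×0.6915 = 0.245149
  M+6: 0.16158106×0.3085 + 0.02012365×0.6915 = 0.063763
  M+8: 0.02012365×0.3085 = 0.006208
Scale to base peak (0.418079) = 100: 63.8 : 100.0 : 58.6 : 15.3 : 1.5

63.8 : 100.0 : 58.6 : 15.3 : 1.5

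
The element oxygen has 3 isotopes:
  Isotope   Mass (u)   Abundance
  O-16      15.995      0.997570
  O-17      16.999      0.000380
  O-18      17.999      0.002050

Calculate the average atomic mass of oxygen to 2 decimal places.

16.00 u

Ar = Σ fᵢ·mᵢ = 0.997570 × 15.995 + 0.000380 × 16.999 + 0.002050 × 17.999
= 15.9561 + 0.0065 + 0.0369 = 15.9995 u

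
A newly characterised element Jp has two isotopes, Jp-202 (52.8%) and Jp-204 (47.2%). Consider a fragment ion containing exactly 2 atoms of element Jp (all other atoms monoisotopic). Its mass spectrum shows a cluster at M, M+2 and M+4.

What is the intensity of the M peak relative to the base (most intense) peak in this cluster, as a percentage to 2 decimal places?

(0.528 + 0.472)^2 gives M 0.2788, M+2 0.4984, M+4 0.2228; the largest is M+2.
P(M+2) = C(2,1) × 0.528^1 × 0.472^1 = 2 × 0.5280 × 0.4720 = 0.498432 (base)
P(M) = C(2,0) × 0.528^2 × 0.472^0 = 1 × 0.278784 × 1.0000 = 0.278784
Relative intensity = 0.278784 / 0.498432 × 100 = 55.93

55.93%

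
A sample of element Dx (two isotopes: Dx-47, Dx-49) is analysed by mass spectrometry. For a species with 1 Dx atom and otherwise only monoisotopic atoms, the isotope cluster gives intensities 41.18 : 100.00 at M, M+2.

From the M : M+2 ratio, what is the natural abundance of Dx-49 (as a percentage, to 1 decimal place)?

Write p for the Dx-47 fraction. I(M+2)/I(M) = [C(1,1)·p^0·(1−p)] / p^1 = 1·(1−p)/p = 100.00/41.18 = 2.4284
(1−p)/p = 2.4284/1 = 2.4284  ⇒  p = 1/(1 + 2.4284) = 0.2917
Dx-47: 29.2%, Dx-49: 70.8%.

70.8%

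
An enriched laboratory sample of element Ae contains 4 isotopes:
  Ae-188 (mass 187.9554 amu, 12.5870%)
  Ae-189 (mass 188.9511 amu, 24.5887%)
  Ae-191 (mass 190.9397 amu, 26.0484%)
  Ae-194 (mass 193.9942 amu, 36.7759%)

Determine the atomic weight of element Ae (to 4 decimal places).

191.1984 amu

Average mass = Σ (abundance × isotope mass) = 0.125870 × 187.9554 + 0.245887 × 188.9511 + 0.260484 × 190.9397 + 0.367759 × 193.9942
= 23.65795 + 46.46062 + 49.73674 + 71.34311 = 191.19842 amu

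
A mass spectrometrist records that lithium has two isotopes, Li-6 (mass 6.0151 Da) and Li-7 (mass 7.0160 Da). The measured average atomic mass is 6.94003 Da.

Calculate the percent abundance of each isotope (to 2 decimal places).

With x = fraction of Li-6 (so Li-7 is 1 − x):
6.0151·x + 7.0160·(1 − x) = 6.94003
(6.0151 − 7.0160)·x = 6.94003 − 7.0160
x = -0.07597 / -1.0009 = 0.07590 → 7.59% Li-6, 92.41% Li-7.

Li-6: 7.59%, Li-7: 92.41%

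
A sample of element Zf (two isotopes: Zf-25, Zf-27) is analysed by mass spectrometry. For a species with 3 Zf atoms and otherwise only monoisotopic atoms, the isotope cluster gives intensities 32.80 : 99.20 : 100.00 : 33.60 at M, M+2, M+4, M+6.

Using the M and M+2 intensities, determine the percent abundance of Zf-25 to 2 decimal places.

Let p = fractional abundance of Zf-25. I(M+2)/I(M) = [C(3,1)·p^2·(1−p)] / p^3 = 3·(1−p)/p = 99.20/32.80 = 3.0244
(1−p)/p = 3.0244/3 = 1.0081  ⇒  p = 1/(1 + 1.0081) = 0.4980
Zf-25: 49.80%, Zf-27: 50.20%.

49.80%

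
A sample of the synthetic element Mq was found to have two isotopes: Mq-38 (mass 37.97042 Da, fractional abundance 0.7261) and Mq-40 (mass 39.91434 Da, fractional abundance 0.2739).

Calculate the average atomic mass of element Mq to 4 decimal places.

38.5029 Da

Average mass = Σ (abundance × isotope mass) = 0.7261 × 37.97042 + 0.2739 × 39.91434
= 27.570322 + 10.932538 = 38.502860 Da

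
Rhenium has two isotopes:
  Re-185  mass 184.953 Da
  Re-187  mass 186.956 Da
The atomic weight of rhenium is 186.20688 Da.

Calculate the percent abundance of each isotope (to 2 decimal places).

Let x be the fractional abundance of Re-185; then Re-187 has abundance 1 − x.
184.953·x + 186.956·(1 − x) = 186.20688
(184.953 − 186.956)·x = 186.20688 − 186.956
x = -0.74912 / -2.003 = 0.37400 → 37.40% Re-185, 62.60% Re-187.

Re-185: 37.40%, Re-187: 62.60%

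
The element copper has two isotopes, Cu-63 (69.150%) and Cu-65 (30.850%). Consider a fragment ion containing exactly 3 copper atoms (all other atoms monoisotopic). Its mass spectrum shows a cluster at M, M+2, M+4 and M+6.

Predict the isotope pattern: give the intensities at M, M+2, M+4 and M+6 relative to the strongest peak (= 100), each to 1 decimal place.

74.7 : 100.0 : 44.6 : 6.6

The 3 Cu atoms are independent, so intensities follow the terms of (0.69150 + 0.30850)^3.
P(M) = 0.69150^3 = 0.330656
P(M+2) = 3 × 0.69150^2 × 0.30850^1 = 0.442548
P(M+4) = 3 × 0.69150^1 × 0.30850^2 = 0.197435
P(M+6) = 0.30850^3 = 0.029361
The M+2 peak is largest (0.442548); scaling to 100 gives 74.7 : 100.0 : 44.6 : 6.6.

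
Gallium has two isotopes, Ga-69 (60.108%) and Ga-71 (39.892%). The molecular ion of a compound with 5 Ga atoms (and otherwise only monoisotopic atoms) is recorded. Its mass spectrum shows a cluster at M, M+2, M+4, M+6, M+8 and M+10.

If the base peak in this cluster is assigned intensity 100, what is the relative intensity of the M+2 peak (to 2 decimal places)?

Term probabilities: M 0.0785, M+2 0.2604, M+4 0.3456, M+6 0.2294, M+8 0.0761, M+10 0.0101. Base peak = M+4.
P(M+4) = C(5,2) × 0.60108^3 × 0.39892^2 = 10 × 0.2171685 × 0.15913717 = 0.345596 (base)
P(M+2) = C(5,1) × 0.60108^4 × 0.39892^1 = 5 × 0.13053564 × 0.39892 = 0.260366
Relative intensity = 0.260366 / 0.345596 × 100 = 75.34

75.34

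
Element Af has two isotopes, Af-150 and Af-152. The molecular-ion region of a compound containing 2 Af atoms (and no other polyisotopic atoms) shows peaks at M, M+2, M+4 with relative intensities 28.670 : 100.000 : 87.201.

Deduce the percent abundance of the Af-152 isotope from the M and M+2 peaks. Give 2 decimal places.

63.56%

Write p for the Af-150 fraction. I(M+2)/I(M) = [C(2,1)·p^1·(1−p)] / p^2 = 2·(1−p)/p = 100.000/28.670 = 3.4880
(1−p)/p = 3.4880/2 = 1.7440  ⇒  p = 1/(1 + 1.7440) = 0.3644
Af-150: 36.44%, Af-152: 63.56%.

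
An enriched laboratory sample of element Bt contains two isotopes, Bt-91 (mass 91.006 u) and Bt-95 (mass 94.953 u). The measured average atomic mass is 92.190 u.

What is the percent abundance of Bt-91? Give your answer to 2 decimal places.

70.00%

Writing the weighted mean with unknown fraction x of Bt-91:
91.006·x + 94.953·(1 − x) = 92.190
(91.006 − 94.953)·x = 92.190 − 94.953
x = -2.763 / -3.947 = 0.70003 → 70.00% Bt-91, 30.00% Bt-95.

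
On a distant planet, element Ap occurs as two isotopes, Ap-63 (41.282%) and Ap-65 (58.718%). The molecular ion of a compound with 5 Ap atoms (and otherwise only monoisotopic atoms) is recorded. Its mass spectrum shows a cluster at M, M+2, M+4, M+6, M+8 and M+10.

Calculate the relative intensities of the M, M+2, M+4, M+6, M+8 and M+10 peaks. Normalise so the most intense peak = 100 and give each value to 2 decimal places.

Each Ap atom is independently Ap-63 (p = 0.41282) or Ap-65 (q = 0.58718); the cluster is the binomial expansion (p + q)^5.
P(M) = 0.41282^5 = 0.011990
P(M+2) = 5 × 0.41282^4 × 0.58718^1 = 0.085268
P(M+4) = 10 × 0.41282^3 × 0.58718^2 = 0.242563
P(M+6) = 10 × 0.41282^2 × 0.58718^3 = 0.345013
P(M+8) = 5 × 0.41282^1 × 0.58718^4 = 0.245367
P(M+10) = 0.58718^5 = 0.069800
The M+6 peak is largest (0.345013); scaling to 100 gives 3.48 : 24.71 : 70.31 : 100.00 : 71.12 : 20.23.

3.48 : 24.71 : 70.31 : 100.00 : 71.12 : 20.23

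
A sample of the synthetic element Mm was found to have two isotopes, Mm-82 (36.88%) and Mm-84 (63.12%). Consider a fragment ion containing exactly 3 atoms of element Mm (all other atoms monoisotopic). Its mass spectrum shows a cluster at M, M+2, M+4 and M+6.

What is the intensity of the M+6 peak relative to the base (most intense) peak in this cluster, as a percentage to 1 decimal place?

57.0%

Term probabilities: M 0.0502, M+2 0.2576, M+4 0.4408, M+6 0.2515. Base peak = M+4.
P(M+4) = C(3,2) × 0.3688^1 × 0.6312^2 = 3 × 0.3688 × 0.39841344 = 0.440805 (base)
P(M+6) = C(3,3) × 0.3688^0 × 0.6312^3 = 1 × 1.0000 × 0.25147856 = 0.251479
Relative intensity = 0.251479 / 0.440805 × 100 = 57.0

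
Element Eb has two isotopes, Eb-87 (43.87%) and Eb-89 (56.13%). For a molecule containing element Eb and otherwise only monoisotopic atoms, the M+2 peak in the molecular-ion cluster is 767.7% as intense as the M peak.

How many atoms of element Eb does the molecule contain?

With n Eb atoms, P(M+2)/P(M) = C(n,1)·p^(n−1)q / p^n = n·q/p = n · 0.5613/0.4387.
n = 7.677 × 0.4387/0.5613 = 6.00 ≈ 6

6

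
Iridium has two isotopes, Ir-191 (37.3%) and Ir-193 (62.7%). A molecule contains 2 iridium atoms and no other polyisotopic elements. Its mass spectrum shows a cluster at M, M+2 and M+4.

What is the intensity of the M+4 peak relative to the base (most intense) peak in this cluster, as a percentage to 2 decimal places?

84.05%

(0.373 + 0.627)^2 gives M 0.1391, M+2 0.4677, M+4 0.3931; the largest is M+2.
P(M+2) = C(2,1) × 0.373^1 × 0.627^1 = 2 × 0.3730 × 0.6270 = 0.467742 (base)
P(M+4) = C(2,2) × 0.373^0 × 0.627^2 = 1 × 1.0000 × 0.393129 = 0.393129
Relative intensity = 0.393129 / 0.467742 × 100 = 84.05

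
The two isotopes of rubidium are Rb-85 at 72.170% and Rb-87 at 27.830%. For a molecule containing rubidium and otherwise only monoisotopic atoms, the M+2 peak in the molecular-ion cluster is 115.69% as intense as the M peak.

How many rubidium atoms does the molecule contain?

3

With n Rb atoms, P(M+2)/P(M) = C(n,1)·p^(n−1)q / p^n = n·q/p = n · 0.27830/0.72170.
n = 1.1569 × 0.72170/0.27830 = 3.00 ≈ 3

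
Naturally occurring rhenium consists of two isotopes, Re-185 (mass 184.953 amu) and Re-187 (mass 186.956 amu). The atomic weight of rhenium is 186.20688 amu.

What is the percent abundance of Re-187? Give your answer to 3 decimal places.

62.600%

With x = fraction of Re-185 (so Re-187 is 1 − x):
184.953·x + 186.956·(1 − x) = 186.20688
(184.953 − 186.956)·x = 186.20688 − 186.956
x = -0.74912 / -2.003 = 0.37400 → 37.400% Re-185, 62.600% Re-187.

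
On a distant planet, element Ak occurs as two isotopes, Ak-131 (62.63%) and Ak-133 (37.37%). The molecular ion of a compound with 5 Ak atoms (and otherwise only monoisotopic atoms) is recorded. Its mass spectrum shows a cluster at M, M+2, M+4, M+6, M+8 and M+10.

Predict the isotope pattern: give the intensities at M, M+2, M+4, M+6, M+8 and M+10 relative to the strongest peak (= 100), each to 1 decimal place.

28.1 : 83.8 : 100.0 : 59.7 : 17.8 : 2.1

Expanding (0.6263 + 0.3737)^5:
P(M) = 0.6263^5 = 0.096363
P(M+2) = 5 × 0.6263^4 × 0.3737^1 = 0.287490
P(M+4) = 10 × 0.6263^3 × 0.3737^2 = 0.343078
P(M+6) = 10 × 0.6263^2 × 0.3737^3 = 0.204708
P(M+8) = 5 × 0.6263^1 × 0.3737^4 = 0.061072
P(M+10) = 0.3737^5 = 0.007288
The M+4 peak is largest (0.343078); scaling to 100 gives 28.1 : 83.8 : 100.0 : 59.7 : 17.8 : 2.1.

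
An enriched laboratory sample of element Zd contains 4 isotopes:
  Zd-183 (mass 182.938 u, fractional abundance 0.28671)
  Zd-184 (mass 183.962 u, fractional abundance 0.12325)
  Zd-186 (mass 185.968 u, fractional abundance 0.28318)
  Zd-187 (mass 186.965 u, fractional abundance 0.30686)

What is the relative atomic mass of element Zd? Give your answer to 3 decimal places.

Ar = Σ fᵢ·mᵢ = 0.28671 × 182.938 + 0.12325 × 183.962 + 0.28318 × 185.968 + 0.30686 × 186.965
= 52.4502 + 22.6733 + 52.6624 + 57.3721 = 185.1580 u

185.158 u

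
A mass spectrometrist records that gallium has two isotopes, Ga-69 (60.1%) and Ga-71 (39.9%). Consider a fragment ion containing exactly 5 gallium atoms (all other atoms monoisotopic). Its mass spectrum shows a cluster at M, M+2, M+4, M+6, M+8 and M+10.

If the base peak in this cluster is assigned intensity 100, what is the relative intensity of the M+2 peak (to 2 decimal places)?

75.31

Binomial terms of (0.601 + 0.399)^5: M 0.0784, M+2 0.2603, M+4 0.3456, M+6 0.2294, M+8 0.0762, M+10 0.0101 → M+4 is the base peak.
P(M+4) = C(5,2) × 0.601^3 × 0.399^2 = 10 × 0.2170818 × 0.159201 = 0.345596 (base)
P(M+2) = C(5,1) × 0.601^4 × 0.399^1 = 5 × 0.13046616 × 0.3990 = 0.260280
Relative intensity = 0.260280 / 0.345596 × 100 = 75.31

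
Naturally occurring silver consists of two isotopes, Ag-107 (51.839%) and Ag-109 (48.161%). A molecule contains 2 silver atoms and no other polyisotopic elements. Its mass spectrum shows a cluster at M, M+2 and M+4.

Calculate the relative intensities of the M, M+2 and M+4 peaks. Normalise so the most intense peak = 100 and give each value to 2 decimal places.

Each Ag atom is independently Ag-107 (p = 0.51839) or Ag-109 (q = 0.48161); the cluster is the binomial expansion (p + q)^2.
P(M) = 0.51839^2 = 0.268728
P(M+2) = 2 × 0.51839^1 × 0.48161^1 = 0.499324
P(M+4) = 0.48161^2 = 0.231948
The M+2 peak is largest (0.499324); scaling to 100 gives 53.82 : 100.00 : 46.45.

53.82 : 100.00 : 46.45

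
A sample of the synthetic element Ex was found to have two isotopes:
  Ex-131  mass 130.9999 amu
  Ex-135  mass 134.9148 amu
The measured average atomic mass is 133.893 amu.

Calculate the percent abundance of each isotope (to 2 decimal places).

With x = fraction of Ex-131 (so Ex-135 is 1 − x):
130.9999·x + 134.9148·(1 − x) = 133.893
(130.9999 − 134.9148)·x = 133.893 − 134.9148
x = -1.0218 / -3.9149 = 0.26100 → 26.10% Ex-131, 73.90% Ex-135.

Ex-131: 26.10%, Ex-135: 73.90%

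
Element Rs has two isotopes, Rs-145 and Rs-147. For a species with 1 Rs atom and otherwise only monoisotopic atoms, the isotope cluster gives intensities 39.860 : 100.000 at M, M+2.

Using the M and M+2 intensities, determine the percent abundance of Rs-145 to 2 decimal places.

28.50%

Write p for the Rs-145 fraction. I(M+2)/I(M) = [C(1,1)·p^0·(1−p)] / p^1 = 1·(1−p)/p = 100.000/39.860 = 2.5088
(1−p)/p = 2.5088/1 = 2.5088  ⇒  p = 1/(1 + 2.5088) = 0.2850
Rs-145: 28.50%, Rs-147: 71.50%.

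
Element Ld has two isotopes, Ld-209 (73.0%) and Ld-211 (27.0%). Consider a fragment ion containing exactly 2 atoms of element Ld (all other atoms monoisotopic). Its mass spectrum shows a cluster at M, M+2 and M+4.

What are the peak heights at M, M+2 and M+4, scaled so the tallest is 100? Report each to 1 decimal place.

Expanding (0.730 + 0.270)^2:
P(M) = 0.730^2 = 0.532900
P(M+2) = 2 × 0.730^1 × 0.270^1 = 0.394200
P(M+4) = 0.270^2 = 0.072900
The M peak is largest (0.532900); scaling to 100 gives 100.0 : 74.0 : 13.7.

100.0 : 74.0 : 13.7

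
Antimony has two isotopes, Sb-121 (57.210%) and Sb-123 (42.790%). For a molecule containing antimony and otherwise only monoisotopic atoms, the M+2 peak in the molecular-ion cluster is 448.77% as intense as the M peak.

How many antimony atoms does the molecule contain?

6

For n independent Sb atoms, I(M+2)/I(M) = n · (abundance Sb-123) / (abundance Sb-121) = n · 0.42790/0.57210.
n = 4.4877 × 0.57210/0.42790 = 6.00 ≈ 6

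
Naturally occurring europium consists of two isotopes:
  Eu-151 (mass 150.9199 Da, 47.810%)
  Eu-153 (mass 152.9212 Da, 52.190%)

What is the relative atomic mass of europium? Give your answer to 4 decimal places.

151.9644 Da

The abundance-weighted mean is 0.47810 × 150.9199 + 0.52190 × 152.9212
= 72.15480 + 79.80957 = 151.96437 Da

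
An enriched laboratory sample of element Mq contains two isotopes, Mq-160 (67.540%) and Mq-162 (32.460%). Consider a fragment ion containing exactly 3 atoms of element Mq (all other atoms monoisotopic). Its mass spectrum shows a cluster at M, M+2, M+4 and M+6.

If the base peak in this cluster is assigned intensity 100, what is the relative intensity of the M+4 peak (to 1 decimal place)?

48.1

(0.67540 + 0.32460)^3 gives M 0.3081, M+2 0.4442, M+4 0.2135, M+6 0.0342; the largest is M+2.
P(M+2) = C(3,1) × 0.67540^2 × 0.32460^1 = 3 × 0.45616516 × 0.3246 = 0.444214 (base)
P(M+4) = C(3,2) × 0.67540^1 × 0.32460^2 = 3 × 0.6754 × 0.10536516 = 0.213491
Relative intensity = 0.213491 / 0.444214 × 100 = 48.1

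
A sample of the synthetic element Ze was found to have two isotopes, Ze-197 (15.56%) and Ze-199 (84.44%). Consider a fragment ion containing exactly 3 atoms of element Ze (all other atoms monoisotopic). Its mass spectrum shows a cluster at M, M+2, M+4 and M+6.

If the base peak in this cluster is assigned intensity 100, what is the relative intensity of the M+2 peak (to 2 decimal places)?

Binomial terms of (0.1556 + 0.8444)^3: M 0.0038, M+2 0.0613, M+4 0.3328, M+6 0.6021 → M+6 is the base peak.
P(M+6) = C(3,3) × 0.1556^0 × 0.8444^3 = 1 × 1.0000 × 0.60206679 = 0.602067 (base)
P(M+2) = C(3,1) × 0.1556^2 × 0.8444^1 = 3 × 0.02421136 × 0.8444 = 0.061332
Relative intensity = 0.061332 / 0.602067 × 100 = 10.19

10.19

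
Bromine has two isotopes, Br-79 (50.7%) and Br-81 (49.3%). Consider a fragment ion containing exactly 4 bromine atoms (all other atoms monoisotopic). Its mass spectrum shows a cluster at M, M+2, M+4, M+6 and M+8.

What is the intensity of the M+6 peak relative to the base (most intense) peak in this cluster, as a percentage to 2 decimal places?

Binomial terms of (0.507 + 0.493)^4: M 0.0661, M+2 0.2570, M+4 0.3749, M+6 0.2430, M+8 0.0591 → M+4 is the base peak.
P(M+4) = C(4,2) × 0.507^2 × 0.493^2 = 6 × 0.257049 × 0.243049 = 0.374853 (base)
P(M+6) = C(4,3) × 0.507^1 × 0.493^3 = 4 × 0.5070 × 0.11982316 = 0.243001
Relative intensity = 0.243001 / 0.374853 × 100 = 64.83

64.83%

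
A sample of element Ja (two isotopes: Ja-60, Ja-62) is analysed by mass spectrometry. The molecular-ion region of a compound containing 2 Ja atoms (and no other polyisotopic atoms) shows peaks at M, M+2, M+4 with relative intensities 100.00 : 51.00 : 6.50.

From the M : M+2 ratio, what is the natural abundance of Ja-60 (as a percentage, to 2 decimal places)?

79.68%

Write p for the Ja-60 fraction. I(M+2)/I(M) = [C(2,1)·p^1·(1−p)] / p^2 = 2·(1−p)/p = 51.00/100.00 = 0.5100
(1−p)/p = 0.5100/2 = 0.2550  ⇒  p = 1/(1 + 0.2550) = 0.7968
Ja-60: 79.68%, Ja-62: 20.32%.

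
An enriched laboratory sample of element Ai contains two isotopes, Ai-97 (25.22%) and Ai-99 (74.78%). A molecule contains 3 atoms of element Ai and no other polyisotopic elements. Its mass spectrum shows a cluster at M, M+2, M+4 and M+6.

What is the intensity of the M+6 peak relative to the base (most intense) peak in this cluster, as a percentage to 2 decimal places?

98.84%

Binomial terms of (0.2522 + 0.7478)^3: M 0.0160, M+2 0.1427, M+4 0.4231, M+6 0.4182 → M+4 is the base peak.
P(M+4) = C(3,2) × 0.2522^1 × 0.7478^2 = 3 × 0.2522 × 0.55920484 = 0.423094 (base)
P(M+6) = C(3,3) × 0.2522^0 × 0.7478^3 = 1 × 1.0000 × 0.41817338 = 0.418173
Relative intensity = 0.418173 / 0.423094 × 100 = 98.84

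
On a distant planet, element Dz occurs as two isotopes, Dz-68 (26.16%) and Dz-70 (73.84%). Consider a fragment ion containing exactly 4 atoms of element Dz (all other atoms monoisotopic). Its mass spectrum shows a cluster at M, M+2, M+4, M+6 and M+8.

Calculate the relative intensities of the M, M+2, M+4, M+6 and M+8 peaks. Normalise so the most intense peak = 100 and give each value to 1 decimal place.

1.1 : 12.6 : 53.1 : 100.0 : 70.6

Each Dz atom is independently Dz-68 (p = 0.2616) or Dz-70 (q = 0.7384); the cluster is the binomial expansion (p + q)^4.
P(M) = 0.2616^4 = 0.004683
P(M+2) = 4 × 0.2616^3 × 0.7384^1 = 0.052877
P(M+4) = 6 × 0.2616^2 × 0.7384^2 = 0.223877
P(M+6) = 4 × 0.2616^1 × 0.7384^3 = 0.421282
P(M+8) = 0.7384^4 = 0.297281
The M+6 peak is largest (0.421282); scaling to 100 gives 1.1 : 12.6 : 53.1 : 100.0 : 70.6.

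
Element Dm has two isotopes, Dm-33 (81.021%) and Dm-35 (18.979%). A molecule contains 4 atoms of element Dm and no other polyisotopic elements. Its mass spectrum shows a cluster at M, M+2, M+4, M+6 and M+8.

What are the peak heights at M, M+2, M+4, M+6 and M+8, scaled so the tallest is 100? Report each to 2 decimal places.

Each Dm atom is independently Dm-33 (p = 0.81021) or Dm-35 (q = 0.18979); the cluster is the binomial expansion (p + q)^4.
P(M) = 0.81021^4 = 0.430914
P(M+2) = 4 × 0.81021^3 × 0.18979^1 = 0.403763
P(M+4) = 6 × 0.81021^2 × 0.18979^2 = 0.141871
P(M+6) = 4 × 0.81021^1 × 0.18979^3 = 0.022155
P(M+8) = 0.18979^4 = 0.001297
The M peak is largest (0.430914); scaling to 100 gives 100.00 : 93.70 : 32.92 : 5.14 : 0.30.

100.00 : 93.70 : 32.92 : 5.14 : 0.30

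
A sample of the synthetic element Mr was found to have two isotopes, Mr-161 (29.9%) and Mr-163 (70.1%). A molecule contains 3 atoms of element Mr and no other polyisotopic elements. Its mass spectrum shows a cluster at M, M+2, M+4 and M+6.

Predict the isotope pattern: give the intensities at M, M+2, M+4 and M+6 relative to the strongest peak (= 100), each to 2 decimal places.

Each Mr atom is independently Mr-161 (p = 0.299) or Mr-163 (q = 0.701); the cluster is the binomial expansion (p + q)^3.
P(M) = 0.299^3 = 0.026731
P(M+2) = 3 × 0.299^2 × 0.701^1 = 0.188010
P(M+4) = 3 × 0.299^1 × 0.701^2 = 0.440787
P(M+6) = 0.701^3 = 0.344472
The M+4 peak is largest (0.440787); scaling to 100 gives 6.06 : 42.65 : 100.00 : 78.15.

6.06 : 42.65 : 100.00 : 78.15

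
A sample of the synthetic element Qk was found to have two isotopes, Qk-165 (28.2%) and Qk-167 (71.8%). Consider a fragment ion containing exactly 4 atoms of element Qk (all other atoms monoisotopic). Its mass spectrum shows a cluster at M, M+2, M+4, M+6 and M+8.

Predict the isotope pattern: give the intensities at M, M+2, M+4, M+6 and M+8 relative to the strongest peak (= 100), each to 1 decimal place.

1.5 : 15.4 : 58.9 : 100.0 : 63.7

Each Qk atom is independently Qk-165 (p = 0.282) or Qk-167 (q = 0.718); the cluster is the binomial expansion (p + q)^4.
P(M) = 0.282^4 = 0.006324
P(M+2) = 4 × 0.282^3 × 0.718^1 = 0.064407
P(M+4) = 6 × 0.282^2 × 0.718^2 = 0.245979
P(M+6) = 4 × 0.282^1 × 0.718^3 = 0.417525
P(M+8) = 0.718^4 = 0.265765
The M+6 peak is largest (0.417525); scaling to 100 gives 1.5 : 15.4 : 58.9 : 100.0 : 63.7.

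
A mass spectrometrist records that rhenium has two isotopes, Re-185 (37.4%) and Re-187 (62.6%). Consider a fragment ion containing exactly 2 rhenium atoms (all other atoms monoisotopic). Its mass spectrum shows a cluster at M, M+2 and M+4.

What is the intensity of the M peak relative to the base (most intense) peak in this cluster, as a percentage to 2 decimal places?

(0.374 + 0.626)^2 gives M 0.1399, M+2 0.4682, M+4 0.3919; the largest is M+2.
P(M+2) = C(2,1) × 0.374^1 × 0.626^1 = 2 × 0.3740 × 0.6260 = 0.468248 (base)
P(M) = C(2,0) × 0.374^2 × 0.626^0 = 1 × 0.139876 × 1.0000 = 0.139876
Relative intensity = 0.139876 / 0.468248 × 100 = 29.87

29.87%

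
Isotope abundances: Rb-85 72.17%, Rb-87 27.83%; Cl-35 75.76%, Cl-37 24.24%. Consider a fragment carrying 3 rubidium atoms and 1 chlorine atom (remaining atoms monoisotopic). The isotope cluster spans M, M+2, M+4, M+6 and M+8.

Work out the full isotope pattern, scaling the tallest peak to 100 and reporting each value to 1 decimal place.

67.7 : 100.0 : 55.3 : 13.5 : 1.2

Rubidium pattern (n=3): 0.37589809 : 0.43485841 : 0.16768892 : 0.02155458
Chlorine pattern (n=1): 0.7576 : 0.2424
Convolve the two distributions (both contribute in 2-u steps):
  M: 0.37589809×0.7576 = 0.284780
  M+2: 0.37589809×0.2424 + 0.43485841×0.7576 = 0.420566
  M+4: 0.43485841×0.2424 + 0.16768892×0.7576 = 0.232451
  M+6: 0.16768892×0.2424 + 0.02155458×0.7576 = 0.056978
  M+8: 0.02155458×0.2424 = 0.005225
Scale to base peak (0.420566) = 100: 67.7 : 100.0 : 55.3 : 13.5 : 1.2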